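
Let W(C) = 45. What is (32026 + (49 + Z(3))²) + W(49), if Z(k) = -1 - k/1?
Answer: 34096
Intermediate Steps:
Z(k) = -1 - k
(32026 + (49 + Z(3))²) + W(49) = (32026 + (49 + (-1 - 1*3))²) + 45 = (32026 + (49 + (-1 - 3))²) + 45 = (32026 + (49 - 4)²) + 45 = (32026 + 45²) + 45 = (32026 + 2025) + 45 = 34051 + 45 = 34096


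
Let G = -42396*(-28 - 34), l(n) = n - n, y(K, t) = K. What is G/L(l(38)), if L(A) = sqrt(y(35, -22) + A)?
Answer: 2628552*sqrt(35)/35 ≈ 4.4431e+5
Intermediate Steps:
l(n) = 0
L(A) = sqrt(35 + A)
G = 2628552 (G = -42396*(-62) = 2628552)
G/L(l(38)) = 2628552/(sqrt(35 + 0)) = 2628552/(sqrt(35)) = 2628552*(sqrt(35)/35) = 2628552*sqrt(35)/35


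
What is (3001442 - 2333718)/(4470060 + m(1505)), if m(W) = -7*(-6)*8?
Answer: 166931/1117599 ≈ 0.14937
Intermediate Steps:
m(W) = 336 (m(W) = 42*8 = 336)
(3001442 - 2333718)/(4470060 + m(1505)) = (3001442 - 2333718)/(4470060 + 336) = 667724/4470396 = 667724*(1/4470396) = 166931/1117599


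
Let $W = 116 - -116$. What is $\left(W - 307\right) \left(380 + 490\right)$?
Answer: $-65250$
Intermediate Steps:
$W = 232$ ($W = 116 + 116 = 232$)
$\left(W - 307\right) \left(380 + 490\right) = \left(232 - 307\right) \left(380 + 490\right) = \left(-75\right) 870 = -65250$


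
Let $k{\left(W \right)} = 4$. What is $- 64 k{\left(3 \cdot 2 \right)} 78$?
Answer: $-19968$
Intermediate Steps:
$- 64 k{\left(3 \cdot 2 \right)} 78 = \left(-64\right) 4 \cdot 78 = \left(-256\right) 78 = -19968$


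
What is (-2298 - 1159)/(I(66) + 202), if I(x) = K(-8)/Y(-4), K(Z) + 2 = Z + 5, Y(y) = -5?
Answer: -3457/203 ≈ -17.030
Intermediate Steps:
K(Z) = 3 + Z (K(Z) = -2 + (Z + 5) = -2 + (5 + Z) = 3 + Z)
I(x) = 1 (I(x) = (3 - 8)/(-5) = -5*(-⅕) = 1)
(-2298 - 1159)/(I(66) + 202) = (-2298 - 1159)/(1 + 202) = -3457/203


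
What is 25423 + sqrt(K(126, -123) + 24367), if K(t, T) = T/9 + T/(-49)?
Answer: 25423 + sqrt(10740927)/21 ≈ 25579.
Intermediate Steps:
K(t, T) = 40*T/441 (K(t, T) = T*(1/9) + T*(-1/49) = T/9 - T/49 = 40*T/441)
25423 + sqrt(K(126, -123) + 24367) = 25423 + sqrt((40/441)*(-123) + 24367) = 25423 + sqrt(-1640/147 + 24367) = 25423 + sqrt(3580309/147) = 25423 + sqrt(10740927)/21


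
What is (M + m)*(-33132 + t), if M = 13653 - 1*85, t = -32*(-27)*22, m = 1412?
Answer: -211577520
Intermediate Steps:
t = 19008 (t = 864*22 = 19008)
M = 13568 (M = 13653 - 85 = 13568)
(M + m)*(-33132 + t) = (13568 + 1412)*(-33132 + 19008) = 14980*(-14124) = -211577520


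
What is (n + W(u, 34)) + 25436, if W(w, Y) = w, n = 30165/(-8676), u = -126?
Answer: 73186465/2892 ≈ 25307.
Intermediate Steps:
n = -10055/2892 (n = 30165*(-1/8676) = -10055/2892 ≈ -3.4768)
(n + W(u, 34)) + 25436 = (-10055/2892 - 126) + 25436 = -374447/2892 + 25436 = 73186465/2892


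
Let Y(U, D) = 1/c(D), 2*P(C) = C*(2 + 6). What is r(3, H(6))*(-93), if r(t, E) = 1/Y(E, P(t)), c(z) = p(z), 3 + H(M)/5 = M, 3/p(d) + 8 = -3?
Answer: 279/11 ≈ 25.364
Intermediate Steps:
p(d) = -3/11 (p(d) = 3/(-8 - 3) = 3/(-11) = 3*(-1/11) = -3/11)
H(M) = -15 + 5*M
c(z) = -3/11
P(C) = 4*C (P(C) = (C*(2 + 6))/2 = (C*8)/2 = (8*C)/2 = 4*C)
Y(U, D) = -11/3 (Y(U, D) = 1/(-3/11) = -11/3)
r(t, E) = -3/11 (r(t, E) = 1/(-11/3) = -3/11)
r(3, H(6))*(-93) = -3/11*(-93) = 279/11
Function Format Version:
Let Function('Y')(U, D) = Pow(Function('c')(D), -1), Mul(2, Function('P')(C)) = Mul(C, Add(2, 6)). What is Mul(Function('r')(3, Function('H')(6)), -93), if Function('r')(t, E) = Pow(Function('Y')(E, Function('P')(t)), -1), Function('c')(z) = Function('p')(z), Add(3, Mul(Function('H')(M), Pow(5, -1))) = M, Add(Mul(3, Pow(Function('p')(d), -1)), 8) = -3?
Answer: Rational(279, 11) ≈ 25.364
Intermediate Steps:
Function('p')(d) = Rational(-3, 11) (Function('p')(d) = Mul(3, Pow(Add(-8, -3), -1)) = Mul(3, Pow(-11, -1)) = Mul(3, Rational(-1, 11)) = Rational(-3, 11))
Function('H')(M) = Add(-15, Mul(5, M))
Function('c')(z) = Rational(-3, 11)
Function('P')(C) = Mul(4, C) (Function('P')(C) = Mul(Rational(1, 2), Mul(C, Add(2, 6))) = Mul(Rational(1, 2), Mul(C, 8)) = Mul(Rational(1, 2), Mul(8, C)) = Mul(4, C))
Function('Y')(U, D) = Rational(-11, 3) (Function('Y')(U, D) = Pow(Rational(-3, 11), -1) = Rational(-11, 3))
Function('r')(t, E) = Rational(-3, 11) (Function('r')(t, E) = Pow(Rational(-11, 3), -1) = Rational(-3, 11))
Mul(Function('r')(3, Function('H')(6)), -93) = Mul(Rational(-3, 11), -93) = Rational(279, 11)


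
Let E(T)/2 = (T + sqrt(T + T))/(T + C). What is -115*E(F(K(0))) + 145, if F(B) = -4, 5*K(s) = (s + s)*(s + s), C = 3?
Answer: -775 + 460*I*sqrt(2) ≈ -775.0 + 650.54*I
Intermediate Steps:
K(s) = 4*s**2/5 (K(s) = ((s + s)*(s + s))/5 = ((2*s)*(2*s))/5 = (4*s**2)/5 = 4*s**2/5)
E(T) = 2*(T + sqrt(2)*sqrt(T))/(3 + T) (E(T) = 2*((T + sqrt(T + T))/(T + 3)) = 2*((T + sqrt(2*T))/(3 + T)) = 2*((T + sqrt(2)*sqrt(T))/(3 + T)) = 2*(T + sqrt(2)*sqrt(T))/(3 + T))
-115*E(F(K(0))) + 145 = -230*(-4 + sqrt(2)*sqrt(-4))/(3 - 4) + 145 = -230*(-4 + sqrt(2)*(2*I))/(-1) + 145 = -230*(-1)*(-4 + 2*I*sqrt(2)) + 145 = -115*(8 - 4*I*sqrt(2)) + 145 = (-920 + 460*I*sqrt(2)) + 145 = -775 + 460*I*sqrt(2)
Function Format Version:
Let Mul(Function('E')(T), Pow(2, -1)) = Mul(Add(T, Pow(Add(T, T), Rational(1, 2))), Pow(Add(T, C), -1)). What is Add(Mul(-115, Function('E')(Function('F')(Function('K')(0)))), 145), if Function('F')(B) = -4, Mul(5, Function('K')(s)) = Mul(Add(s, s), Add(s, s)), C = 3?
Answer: Add(-775, Mul(460, I, Pow(2, Rational(1, 2)))) ≈ Add(-775.00, Mul(650.54, I))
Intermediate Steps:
Function('K')(s) = Mul(Rational(4, 5), Pow(s, 2)) (Function('K')(s) = Mul(Rational(1, 5), Mul(Add(s, s), Add(s, s))) = Mul(Rational(1, 5), Mul(Mul(2, s), Mul(2, s))) = Mul(Rational(1, 5), Mul(4, Pow(s, 2))) = Mul(Rational(4, 5), Pow(s, 2)))
Function('E')(T) = Mul(2, Pow(Add(3, T), -1), Add(T, Mul(Pow(2, Rational(1, 2)), Pow(T, Rational(1, 2))))) (Function('E')(T) = Mul(2, Mul(Add(T, Pow(Add(T, T), Rational(1, 2))), Pow(Add(T, 3), -1))) = Mul(2, Mul(Add(T, Pow(Mul(2, T), Rational(1, 2))), Pow(Add(3, T), -1))) = Mul(2, Mul(Add(T, Mul(Pow(2, Rational(1, 2)), Pow(T, Rational(1, 2)))), Pow(Add(3, T), -1))) = Mul(2, Mul(Pow(Add(3, T), -1), Add(T, Mul(Pow(2, Rational(1, 2)), Pow(T, Rational(1, 2)))))) = Mul(2, Pow(Add(3, T), -1), Add(T, Mul(Pow(2, Rational(1, 2)), Pow(T, Rational(1, 2))))))
Add(Mul(-115, Function('E')(Function('F')(Function('K')(0)))), 145) = Add(Mul(-115, Mul(2, Pow(Add(3, -4), -1), Add(-4, Mul(Pow(2, Rational(1, 2)), Pow(-4, Rational(1, 2)))))), 145) = Add(Mul(-115, Mul(2, Pow(-1, -1), Add(-4, Mul(Pow(2, Rational(1, 2)), Mul(2, I))))), 145) = Add(Mul(-115, Mul(2, -1, Add(-4, Mul(2, I, Pow(2, Rational(1, 2)))))), 145) = Add(Mul(-115, Add(8, Mul(-4, I, Pow(2, Rational(1, 2))))), 145) = Add(Add(-920, Mul(460, I, Pow(2, Rational(1, 2)))), 145) = Add(-775, Mul(460, I, Pow(2, Rational(1, 2))))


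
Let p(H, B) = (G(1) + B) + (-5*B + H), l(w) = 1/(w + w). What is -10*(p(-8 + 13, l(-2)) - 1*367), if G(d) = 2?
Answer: 3590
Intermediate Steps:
l(w) = 1/(2*w)
p(H, B) = 2 + H - 4*B (p(H, B) = (2 + B) + (-5*B + H) = (2 + B) + (H - 5*B) = 2 + H - 4*B)
-10*(p(-8 + 13, l(-2)) - 1*367) = -10*((2 + (-8 + 13) - 2/(-2)) - 1*367) = -10*((2 + 5 - 2*(-1)/2) - 367) = -10*((2 + 5 - 4*(-1/4)) - 367) = -10*((2 + 5 + 1) - 367) = -10*(8 - 367) = -10*(-359) = 3590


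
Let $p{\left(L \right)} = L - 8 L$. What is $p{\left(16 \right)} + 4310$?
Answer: $4198$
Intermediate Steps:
$p{\left(L \right)} = - 7 L$ ($p{\left(L \right)} = L - 8 L = - 7 L$)
$p{\left(16 \right)} + 4310 = \left(-7\right) 16 + 4310 = -112 + 4310 = 4198$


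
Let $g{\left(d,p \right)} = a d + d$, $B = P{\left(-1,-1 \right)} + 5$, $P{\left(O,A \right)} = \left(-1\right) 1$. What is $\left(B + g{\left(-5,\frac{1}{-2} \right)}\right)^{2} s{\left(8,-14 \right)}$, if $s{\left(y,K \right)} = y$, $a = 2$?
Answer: $968$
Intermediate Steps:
$P{\left(O,A \right)} = -1$
$B = 4$ ($B = -1 + 5 = 4$)
$g{\left(d,p \right)} = 3 d$ ($g{\left(d,p \right)} = 2 d + d = 3 d$)
$\left(B + g{\left(-5,\frac{1}{-2} \right)}\right)^{2} s{\left(8,-14 \right)} = \left(4 + 3 \left(-5\right)\right)^{2} \cdot 8 = \left(4 - 15\right)^{2} \cdot 8 = \left(-11\right)^{2} \cdot 8 = 121 \cdot 8 = 968$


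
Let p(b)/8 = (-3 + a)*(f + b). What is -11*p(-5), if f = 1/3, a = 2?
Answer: -1232/3 ≈ -410.67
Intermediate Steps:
f = 1/3 ≈ 0.33333
p(b) = -8/3 - 8*b (p(b) = 8*((-3 + 2)*(1/3 + b)) = 8*(-(1/3 + b)) = 8*(-1/3 - b) = -8/3 - 8*b)
-11*p(-5) = -11*(-8/3 - 8*(-5)) = -11*(-8/3 + 40) = -11*112/3 = -1232/3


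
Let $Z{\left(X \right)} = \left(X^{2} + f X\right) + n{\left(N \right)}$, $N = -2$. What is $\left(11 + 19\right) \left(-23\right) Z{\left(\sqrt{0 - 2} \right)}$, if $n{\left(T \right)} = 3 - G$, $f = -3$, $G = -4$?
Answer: $-3450 + 2070 i \sqrt{2} \approx -3450.0 + 2927.4 i$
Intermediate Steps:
$n{\left(T \right)} = 7$ ($n{\left(T \right)} = 3 - -4 = 3 + 4 = 7$)
$Z{\left(X \right)} = 7 + X^{2} - 3 X$ ($Z{\left(X \right)} = \left(X^{2} - 3 X\right) + 7 = 7 + X^{2} - 3 X$)
$\left(11 + 19\right) \left(-23\right) Z{\left(\sqrt{0 - 2} \right)} = \left(11 + 19\right) \left(-23\right) \left(7 + \left(\sqrt{0 - 2}\right)^{2} - 3 \sqrt{0 - 2}\right) = 30 \left(-23\right) \left(7 + \left(\sqrt{-2}\right)^{2} - 3 \sqrt{-2}\right) = - 690 \left(7 + \left(i \sqrt{2}\right)^{2} - 3 i \sqrt{2}\right) = - 690 \left(7 - 2 - 3 i \sqrt{2}\right) = - 690 \left(5 - 3 i \sqrt{2}\right) = -3450 + 2070 i \sqrt{2}$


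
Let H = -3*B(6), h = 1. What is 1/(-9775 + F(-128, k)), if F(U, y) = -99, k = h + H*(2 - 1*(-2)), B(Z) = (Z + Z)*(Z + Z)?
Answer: -1/9874 ≈ -0.00010128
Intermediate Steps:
B(Z) = 4*Z² (B(Z) = (2*Z)*(2*Z) = 4*Z²)
H = -432 (H = -12*6² = -12*36 = -3*144 = -432)
k = -1727 (k = 1 - 432*(2 - 1*(-2)) = 1 - 432*(2 + 2) = 1 - 432*4 = 1 - 1728 = -1727)
1/(-9775 + F(-128, k)) = 1/(-9775 - 99) = 1/(-9874) = -1/9874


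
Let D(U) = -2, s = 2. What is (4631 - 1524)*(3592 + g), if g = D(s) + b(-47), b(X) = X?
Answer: 11008101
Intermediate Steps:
g = -49 (g = -2 - 47 = -49)
(4631 - 1524)*(3592 + g) = (4631 - 1524)*(3592 - 49) = 3107*3543 = 11008101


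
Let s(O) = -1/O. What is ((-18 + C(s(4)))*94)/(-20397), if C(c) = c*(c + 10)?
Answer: 5123/54392 ≈ 0.094187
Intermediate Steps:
C(c) = c*(10 + c)
((-18 + C(s(4)))*94)/(-20397) = ((-18 + (-1/4)*(10 - 1/4))*94)/(-20397) = ((-18 + (-1*1/4)*(10 - 1*1/4))*94)*(-1/20397) = ((-18 - (10 - 1/4)/4)*94)*(-1/20397) = ((-18 - 1/4*39/4)*94)*(-1/20397) = ((-18 - 39/16)*94)*(-1/20397) = -327/16*94*(-1/20397) = -15369/8*(-1/20397) = 5123/54392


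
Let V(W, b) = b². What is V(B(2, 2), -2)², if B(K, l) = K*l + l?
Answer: 16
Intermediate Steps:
B(K, l) = l + K*l
V(B(2, 2), -2)² = ((-2)²)² = 4² = 16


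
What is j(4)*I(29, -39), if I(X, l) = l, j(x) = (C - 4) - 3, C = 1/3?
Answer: 260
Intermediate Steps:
C = ⅓ ≈ 0.33333
j(x) = -20/3 (j(x) = (⅓ - 4) - 3 = -11/3 - 3 = -20/3)
j(4)*I(29, -39) = -20/3*(-39) = 260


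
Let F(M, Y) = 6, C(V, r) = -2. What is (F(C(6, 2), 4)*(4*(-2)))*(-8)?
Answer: 384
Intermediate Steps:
(F(C(6, 2), 4)*(4*(-2)))*(-8) = (6*(4*(-2)))*(-8) = (6*(-8))*(-8) = -48*(-8) = 384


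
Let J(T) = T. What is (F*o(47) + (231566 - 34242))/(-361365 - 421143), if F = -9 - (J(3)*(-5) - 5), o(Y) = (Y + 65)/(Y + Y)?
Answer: -2318711/9194469 ≈ -0.25219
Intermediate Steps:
o(Y) = (65 + Y)/(2*Y) (o(Y) = (65 + Y)/((2*Y)) = (65 + Y)*(1/(2*Y)) = (65 + Y)/(2*Y))
F = 11 (F = -9 - (3*(-5) - 5) = -9 - (-15 - 5) = -9 - 1*(-20) = -9 + 20 = 11)
(F*o(47) + (231566 - 34242))/(-361365 - 421143) = (11*((½)*(65 + 47)/47) + (231566 - 34242))/(-361365 - 421143) = (11*((½)*(1/47)*112) + 197324)/(-782508) = (11*(56/47) + 197324)*(-1/782508) = (616/47 + 197324)*(-1/782508) = (9274844/47)*(-1/782508) = -2318711/9194469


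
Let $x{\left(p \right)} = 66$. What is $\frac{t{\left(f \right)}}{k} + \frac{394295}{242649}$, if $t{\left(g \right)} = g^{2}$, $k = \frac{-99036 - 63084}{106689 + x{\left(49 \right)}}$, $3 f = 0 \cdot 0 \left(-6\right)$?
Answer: $\frac{35845}{22059} \approx 1.625$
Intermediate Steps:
$f = 0$ ($f = \frac{0 \cdot 0 \left(-6\right)}{3} = \frac{0 \left(-6\right)}{3} = \frac{1}{3} \cdot 0 = 0$)
$k = - \frac{10808}{7117}$ ($k = \frac{-99036 - 63084}{106689 + 66} = - \frac{162120}{106755} = \left(-162120\right) \frac{1}{106755} = - \frac{10808}{7117} \approx -1.5186$)
$\frac{t{\left(f \right)}}{k} + \frac{394295}{242649} = \frac{0^{2}}{- \frac{10808}{7117}} + \frac{394295}{242649} = 0 \left(- \frac{7117}{10808}\right) + 394295 \cdot \frac{1}{242649} = 0 + \frac{35845}{22059} = \frac{35845}{22059}$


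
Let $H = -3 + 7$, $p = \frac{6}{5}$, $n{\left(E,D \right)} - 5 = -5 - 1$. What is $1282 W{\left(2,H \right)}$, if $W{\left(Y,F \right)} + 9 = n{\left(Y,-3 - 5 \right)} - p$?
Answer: $- \frac{71792}{5} \approx -14358.0$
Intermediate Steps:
$n{\left(E,D \right)} = -1$ ($n{\left(E,D \right)} = 5 - 6 = -1$)
$p = \frac{6}{5}$ ($p = 6 \cdot \frac{1}{5} = \frac{6}{5} \approx 1.2$)
$H = 4$
$W{\left(Y,F \right)} = - \frac{56}{5}$ ($W{\left(Y,F \right)} = -9 - \frac{11}{5} = - \frac{56}{5}$)
$1282 W{\left(2,H \right)} = 1282 \left(- \frac{56}{5}\right) = - \frac{71792}{5}$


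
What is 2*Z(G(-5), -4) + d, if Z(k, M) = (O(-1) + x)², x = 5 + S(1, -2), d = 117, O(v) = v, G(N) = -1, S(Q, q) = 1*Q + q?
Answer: 135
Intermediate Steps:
S(Q, q) = Q + q
x = 4 (x = 5 + (1 - 2) = 5 - 1 = 4)
Z(k, M) = 9 (Z(k, M) = (-1 + 4)² = 3² = 9)
2*Z(G(-5), -4) + d = 2*9 + 117 = 18 + 117 = 135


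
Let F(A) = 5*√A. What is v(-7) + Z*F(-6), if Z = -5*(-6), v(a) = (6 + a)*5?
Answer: -5 + 150*I*√6 ≈ -5.0 + 367.42*I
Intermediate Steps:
v(a) = 30 + 5*a
Z = 30
v(-7) + Z*F(-6) = (30 + 5*(-7)) + 30*(5*√(-6)) = (30 - 35) + 30*(5*(I*√6)) = -5 + 30*(5*I*√6) = -5 + 150*I*√6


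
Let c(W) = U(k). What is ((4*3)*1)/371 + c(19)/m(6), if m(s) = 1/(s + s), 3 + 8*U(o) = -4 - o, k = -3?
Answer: -2214/371 ≈ -5.9677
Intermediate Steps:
U(o) = -7/8 - o/8 (U(o) = -3/8 + (-4 - o)/8 = -3/8 + (-½ - o/8) = -7/8 - o/8)
c(W) = -½ (c(W) = -7/8 - ⅛*(-3) = -7/8 + 3/8 = -½)
m(s) = 1/(2*s)
((4*3)*1)/371 + c(19)/m(6) = ((4*3)*1)/371 - 1/(2*((½)/6)) = (12*1)*(1/371) - 1/(2*((½)*(⅙))) = 12*(1/371) - 1/(2*1/12) = 12/371 - ½*12 = 12/371 - 6 = -2214/371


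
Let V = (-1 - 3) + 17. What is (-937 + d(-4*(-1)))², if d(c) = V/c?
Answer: 13950225/16 ≈ 8.7189e+5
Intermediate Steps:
V = 13 (V = -4 + 17 = 13)
d(c) = 13/c
(-937 + d(-4*(-1)))² = (-937 + 13/((-4*(-1))))² = (-937 + 13/4)² = (-3735/4)² = 13950225/16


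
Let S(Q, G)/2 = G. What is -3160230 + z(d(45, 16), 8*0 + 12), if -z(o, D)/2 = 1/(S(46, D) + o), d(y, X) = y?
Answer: -218055872/69 ≈ -3.1602e+6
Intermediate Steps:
S(Q, G) = 2*G
z(o, D) = -2/(o + 2*D) (z(o, D) = -2/(2*D + o) = -2/(o + 2*D))
-3160230 + z(d(45, 16), 8*0 + 12) = -3160230 - 2/(45 + 2*(8*0 + 12)) = -3160230 - 2/(45 + 2*(0 + 12)) = -3160230 - 2/(45 + 2*12) = -3160230 - 2/(45 + 24) = -3160230 - 2/69 = -218055872/69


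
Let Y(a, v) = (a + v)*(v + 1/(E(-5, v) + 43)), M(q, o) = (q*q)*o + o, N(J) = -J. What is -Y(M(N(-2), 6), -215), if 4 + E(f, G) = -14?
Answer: -198838/5 ≈ -39768.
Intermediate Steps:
E(f, G) = -18 (E(f, G) = -4 - 14 = -18)
M(q, o) = o + o*q² (M(q, o) = q²*o + o = o*q² + o = o + o*q²)
Y(a, v) = (1/25 + v)*(a + v) (Y(a, v) = (a + v)*(v + 1/(-18 + 43)) = (a + v)*(v + 1/25) = (a + v)*(1/25 + v) = (1/25 + v)*(a + v))
-Y(M(N(-2), 6), -215) = -((-215)² + (6*(1 + (-1*(-2))²))/25 + (1/25)*(-215) + (6*(1 + (-1*(-2))²))*(-215)) = -(46225 + (6*(1 + 2²))/25 - 43/5 + (6*(1 + 2²))*(-215)) = -(46225 + (6*(1 + 4))/25 - 43/5 + (6*(1 + 4))*(-215)) = -(46225 + (6*5)/25 - 43/5 + (6*5)*(-215)) = -(46225 + (1/25)*30 - 43/5 + 30*(-215)) = -(46225 + 6/5 - 43/5 - 6450) = -1*198838/5 = -198838/5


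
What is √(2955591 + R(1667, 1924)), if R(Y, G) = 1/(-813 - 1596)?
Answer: √17152125091662/2409 ≈ 1719.2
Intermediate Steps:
R(Y, G) = -1/2409 (R(Y, G) = 1/(-2409) = -1/2409)
√(2955591 + R(1667, 1924)) = √(2955591 - 1/2409) = √(7120018718/2409) = √17152125091662/2409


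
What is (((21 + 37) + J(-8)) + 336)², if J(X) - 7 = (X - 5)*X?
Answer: 255025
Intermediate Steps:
J(X) = 7 + X*(-5 + X) (J(X) = 7 + (X - 5)*X = 7 + (-5 + X)*X = 7 + X*(-5 + X))
(((21 + 37) + J(-8)) + 336)² = (((21 + 37) + (7 + (-8)² - 5*(-8))) + 336)² = ((58 + (7 + 64 + 40)) + 336)² = ((58 + 111) + 336)² = (169 + 336)² = 505² = 255025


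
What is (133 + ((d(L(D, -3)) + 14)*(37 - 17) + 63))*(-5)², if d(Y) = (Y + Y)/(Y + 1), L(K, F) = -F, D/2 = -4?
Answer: 12650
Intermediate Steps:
D = -8 (D = 2*(-4) = -8)
d(Y) = 2*Y/(1 + Y) (d(Y) = (2*Y)/(1 + Y) = 2*Y/(1 + Y))
(133 + ((d(L(D, -3)) + 14)*(37 - 17) + 63))*(-5)² = (133 + ((2*(-1*(-3))/(1 - 1*(-3)) + 14)*(37 - 17) + 63))*(-5)² = (133 + ((2*3/(1 + 3) + 14)*20 + 63))*25 = (133 + ((2*3/4 + 14)*20 + 63))*25 = (133 + ((2*3*(¼) + 14)*20 + 63))*25 = (133 + ((3/2 + 14)*20 + 63))*25 = (133 + ((31/2)*20 + 63))*25 = (133 + (310 + 63))*25 = (133 + 373)*25 = 506*25 = 12650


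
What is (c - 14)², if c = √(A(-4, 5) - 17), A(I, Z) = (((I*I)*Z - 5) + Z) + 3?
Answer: (14 - √66)² ≈ 34.527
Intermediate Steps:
A(I, Z) = -2 + Z + Z*I² (A(I, Z) = ((I²*Z - 5) + Z) + 3 = ((Z*I² - 5) + Z) + 3 = ((-5 + Z*I²) + Z) + 3 = (-5 + Z + Z*I²) + 3 = -2 + Z + Z*I²)
c = √66 (c = √((-2 + 5 + 5*(-4)²) - 17) = √((-2 + 5 + 5*16) - 17) = √((-2 + 5 + 80) - 17) = √(83 - 17) = √66 ≈ 8.1240)
(c - 14)² = (√66 - 14)² = (-14 + √66)²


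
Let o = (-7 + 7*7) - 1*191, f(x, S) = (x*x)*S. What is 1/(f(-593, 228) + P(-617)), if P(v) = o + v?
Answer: 1/80175206 ≈ 1.2473e-8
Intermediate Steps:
f(x, S) = S*x² (f(x, S) = x²*S = S*x²)
o = -149 (o = (-7 + 49) - 191 = 42 - 191 = -149)
P(v) = -149 + v
1/(f(-593, 228) + P(-617)) = 1/(228*(-593)² + (-149 - 617)) = 1/(228*351649 - 766) = 1/(80175972 - 766) = 1/80175206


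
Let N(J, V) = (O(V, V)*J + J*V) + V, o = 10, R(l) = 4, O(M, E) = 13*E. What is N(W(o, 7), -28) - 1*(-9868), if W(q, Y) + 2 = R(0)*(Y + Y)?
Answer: -11328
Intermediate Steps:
W(q, Y) = -2 + 8*Y (W(q, Y) = -2 + 4*(Y + Y) = -2 + 4*(2*Y) = -2 + 8*Y)
N(J, V) = V + 14*J*V (N(J, V) = ((13*V)*J + J*V) + V = (13*J*V + J*V) + V = 14*J*V + V = V + 14*J*V)
N(W(o, 7), -28) - 1*(-9868) = -28*(1 + 14*(-2 + 8*7)) - 1*(-9868) = -28*(1 + 14*(-2 + 56)) + 9868 = -28*(1 + 14*54) + 9868 = -28*(1 + 756) + 9868 = -28*757 + 9868 = -21196 + 9868 = -11328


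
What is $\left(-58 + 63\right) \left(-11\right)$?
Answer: $-55$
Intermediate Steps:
$\left(-58 + 63\right) \left(-11\right) = 5 \left(-11\right) = -55$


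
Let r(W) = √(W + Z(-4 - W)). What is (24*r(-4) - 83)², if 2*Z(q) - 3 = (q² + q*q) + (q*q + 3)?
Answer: 6313 - 3984*I ≈ 6313.0 - 3984.0*I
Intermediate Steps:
Z(q) = 3 + 3*q²/2 (Z(q) = 3/2 + ((q² + q*q) + (q*q + 3))/2 = 3/2 + ((q² + q²) + (q² + 3))/2 = 3/2 + (2*q² + (3 + q²))/2 = 3/2 + (3 + 3*q²)/2 = 3/2 + (3/2 + 3*q²/2) = 3 + 3*q²/2)
r(W) = √(3 + W + 3*(-4 - W)²/2) (r(W) = √(W + (3 + 3*(-4 - W)²/2)) = √(3 + W + 3*(-4 - W)²/2))
(24*r(-4) - 83)² = (24*(√(108 + 6*(-4)² + 52*(-4))/2) - 83)² = (24*(√(108 + 6*16 - 208)/2) - 83)² = (24*(√(108 + 96 - 208)/2) - 83)² = (24*(√(-4)/2) - 83)² = (24*((2*I)/2) - 83)² = (24*I - 83)² = (-83 + 24*I)²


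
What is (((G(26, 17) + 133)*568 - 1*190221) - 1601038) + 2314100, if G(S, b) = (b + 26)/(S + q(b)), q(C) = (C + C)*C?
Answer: 90362241/151 ≈ 5.9843e+5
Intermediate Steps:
q(C) = 2*C² (q(C) = (2*C)*C = 2*C²)
G(S, b) = (26 + b)/(S + 2*b²) (G(S, b) = (b + 26)/(S + 2*b²) = (26 + b)/(S + 2*b²))
(((G(26, 17) + 133)*568 - 1*190221) - 1601038) + 2314100 = ((((26 + 17)/(26 + 2*17²) + 133)*568 - 1*190221) - 1601038) + 2314100 = (((43/(26 + 2*289) + 133)*568 - 190221) - 1601038) + 2314100 = (((43/(26 + 578) + 133)*568 - 190221) - 1601038) + 2314100 = (((43/604 + 133)*568 - 190221) - 1601038) + 2314100 = (((80375/604)*568 - 190221) - 1601038) + 2314100 = ((11413250/151 - 190221) - 1601038) + 2314100 = (-17310121/151 - 1601038) + 2314100 = -259066859/151 + 2314100 = 90362241/151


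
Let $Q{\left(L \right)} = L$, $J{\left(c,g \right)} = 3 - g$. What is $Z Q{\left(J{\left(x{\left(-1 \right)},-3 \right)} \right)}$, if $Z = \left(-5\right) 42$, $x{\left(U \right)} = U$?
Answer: $-1260$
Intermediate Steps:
$Z = -210$
$Z Q{\left(J{\left(x{\left(-1 \right)},-3 \right)} \right)} = - 210 \left(3 - -3\right) = - 210 \left(3 + 3\right) = \left(-210\right) 6 = -1260$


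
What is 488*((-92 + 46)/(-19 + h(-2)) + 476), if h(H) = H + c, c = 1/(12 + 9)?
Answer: 12834766/55 ≈ 2.3336e+5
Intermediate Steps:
c = 1/21 ≈ 0.047619
h(H) = 1/21 + H (h(H) = H + 1/21 = 1/21 + H)
488*((-92 + 46)/(-19 + h(-2)) + 476) = 488*((-92 + 46)/(-19 + (1/21 - 2)) + 476) = 488*(-46/(-19 - 41/21) + 476) = 488*(-46/(-440/21) + 476) = 488*(-46*(-21/440) + 476) = 488*(483/220 + 476) = 488*(105203/220) = 12834766/55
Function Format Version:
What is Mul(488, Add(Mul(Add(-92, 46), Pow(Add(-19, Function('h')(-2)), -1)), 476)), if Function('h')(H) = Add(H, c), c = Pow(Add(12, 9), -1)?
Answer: Rational(12834766, 55) ≈ 2.3336e+5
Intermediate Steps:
c = Rational(1, 21) (c = Pow(21, -1) = Rational(1, 21) ≈ 0.047619)
Function('h')(H) = Add(Rational(1, 21), H) (Function('h')(H) = Add(H, Rational(1, 21)) = Add(Rational(1, 21), H))
Mul(488, Add(Mul(Add(-92, 46), Pow(Add(-19, Function('h')(-2)), -1)), 476)) = Mul(488, Add(Mul(Add(-92, 46), Pow(Add(-19, Add(Rational(1, 21), -2)), -1)), 476)) = Mul(488, Add(Mul(-46, Pow(Add(-19, Rational(-41, 21)), -1)), 476)) = Mul(488, Add(Mul(-46, Pow(Rational(-440, 21), -1)), 476)) = Mul(488, Add(Mul(-46, Rational(-21, 440)), 476)) = Mul(488, Add(Rational(483, 220), 476)) = Mul(488, Rational(105203, 220)) = Rational(12834766, 55)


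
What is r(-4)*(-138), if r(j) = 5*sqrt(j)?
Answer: -1380*I ≈ -1380.0*I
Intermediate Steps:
r(-4)*(-138) = (5*sqrt(-4))*(-138) = (5*(2*I))*(-138) = (10*I)*(-138) = -1380*I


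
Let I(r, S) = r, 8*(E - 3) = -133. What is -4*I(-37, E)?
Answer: 148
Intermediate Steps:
E = -109/8 (E = 3 + (⅛)*(-133) = 3 - 133/8 = -109/8 ≈ -13.625)
-4*I(-37, E) = -4*(-37) = 148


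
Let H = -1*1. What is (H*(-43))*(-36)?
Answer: -1548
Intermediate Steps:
H = -1
(H*(-43))*(-36) = -1*(-43)*(-36) = 43*(-36) = -1548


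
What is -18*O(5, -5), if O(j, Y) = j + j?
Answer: -180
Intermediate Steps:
O(j, Y) = 2*j
-18*O(5, -5) = -36*5 = -18*10 = -180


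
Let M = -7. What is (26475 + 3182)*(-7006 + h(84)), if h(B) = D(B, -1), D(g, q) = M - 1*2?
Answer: -208043855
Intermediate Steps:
D(g, q) = -9 (D(g, q) = -7 - 1*2 = -7 - 2 = -9)
h(B) = -9
(26475 + 3182)*(-7006 + h(84)) = (26475 + 3182)*(-7006 - 9) = 29657*(-7015) = -208043855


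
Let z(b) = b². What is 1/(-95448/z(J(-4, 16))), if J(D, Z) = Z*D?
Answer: -512/11931 ≈ -0.042913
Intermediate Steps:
J(D, Z) = D*Z
1/(-95448/z(J(-4, 16))) = 1/(-95448/((-4*16)²)) = 1/(-95448/((-64)²)) = 1/(-95448/4096) = 1/(-95448*1/4096) = 1/(-11931/512) = -512/11931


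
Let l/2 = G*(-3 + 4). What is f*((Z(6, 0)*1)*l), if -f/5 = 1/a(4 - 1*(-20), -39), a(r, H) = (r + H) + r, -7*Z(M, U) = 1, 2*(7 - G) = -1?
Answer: 25/21 ≈ 1.1905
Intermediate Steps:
G = 15/2 (G = 7 - ½*(-1) = 7 + ½ = 15/2 ≈ 7.5000)
Z(M, U) = -⅐ (Z(M, U) = -⅐*1 = -⅐)
a(r, H) = H + 2*r (a(r, H) = (H + r) + r = H + 2*r)
l = 15 (l = 2*(15*(-3 + 4)/2) = 2*((15/2)*1) = 2*(15/2) = 15)
f = -5/9 (f = -5/(-39 + 2*(4 - 1*(-20))) = -5/(-39 + 2*(4 + 20)) = -5/(-39 + 2*24) = -5/(-39 + 48) = -5/9 ≈ -0.55556)
f*((Z(6, 0)*1)*l) = -5*(-⅐*1)*15/9 = -(-5)*15/63 = -5/9*(-15/7) = 25/21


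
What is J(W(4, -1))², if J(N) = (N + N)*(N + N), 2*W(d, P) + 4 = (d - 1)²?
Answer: 625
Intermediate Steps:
W(d, P) = -2 + (-1 + d)²/2 (W(d, P) = -2 + (d - 1)²/2 = -2 + (-1 + d)²/2)
J(N) = 4*N² (J(N) = (2*N)*(2*N) = 4*N²)
J(W(4, -1))² = (4*(-2 + (-1 + 4)²/2)²)² = (4*(-2 + (½)*3²)²)² = (4*(-2 + (½)*9)²)² = (4*(-2 + 9/2)²)² = (4*(5/2)²)² = (4*(25/4))² = 25² = 625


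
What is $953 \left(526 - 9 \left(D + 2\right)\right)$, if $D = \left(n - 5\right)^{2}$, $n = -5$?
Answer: $-373576$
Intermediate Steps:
$D = 100$ ($D = \left(-5 - 5\right)^{2} = \left(-10\right)^{2} = 100$)
$953 \left(526 - 9 \left(D + 2\right)\right) = 953 \left(526 - 9 \left(100 + 2\right)\right) = 953 \left(526 - 918\right) = 953 \left(-392\right) = -373576$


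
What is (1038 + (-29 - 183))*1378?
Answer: 1138228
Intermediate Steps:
(1038 + (-29 - 183))*1378 = (1038 - 212)*1378 = 826*1378 = 1138228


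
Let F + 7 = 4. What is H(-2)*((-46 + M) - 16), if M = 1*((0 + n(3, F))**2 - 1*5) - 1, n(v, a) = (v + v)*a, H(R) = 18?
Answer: 4608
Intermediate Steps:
F = -3 (F = -7 + 4 = -3)
n(v, a) = 2*a*v (n(v, a) = (2*v)*a = 2*a*v)
M = 318 (M = 1*((0 + 2*(-3)*3)**2 - 1*5) - 1 = 1*((0 - 18)**2 - 5) - 1 = 1*((-18)**2 - 5) - 1 = 1*(324 - 5) - 1 = 1*319 - 1 = 319 - 1 = 318)
H(-2)*((-46 + M) - 16) = 18*((-46 + 318) - 16) = 18*(272 - 16) = 18*256 = 4608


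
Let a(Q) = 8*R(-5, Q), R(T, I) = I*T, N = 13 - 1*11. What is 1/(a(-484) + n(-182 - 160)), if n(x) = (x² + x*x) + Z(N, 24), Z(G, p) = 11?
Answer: 1/253299 ≈ 3.9479e-6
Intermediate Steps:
N = 2 (N = 13 - 11 = 2)
a(Q) = -40*Q (a(Q) = 8*(Q*(-5)) = 8*(-5*Q) = -40*Q)
n(x) = 11 + 2*x² (n(x) = (x² + x*x) + 11 = (x² + x²) + 11 = 2*x² + 11 = 11 + 2*x²)
1/(a(-484) + n(-182 - 160)) = 1/(-40*(-484) + (11 + 2*(-182 - 160)²)) = 1/(19360 + (11 + 2*(-342)²)) = 1/(19360 + (11 + 2*116964)) = 1/(19360 + (11 + 233928)) = 1/(19360 + 233939) = 1/253299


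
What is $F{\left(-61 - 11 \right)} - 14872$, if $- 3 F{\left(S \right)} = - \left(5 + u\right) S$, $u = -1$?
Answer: $-14968$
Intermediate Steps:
$F{\left(S \right)} = \frac{4 S}{3}$ ($F{\left(S \right)} = - \frac{\left(-1\right) \left(5 - 1\right) S}{3} = - \frac{\left(-1\right) 4 S}{3} = - \frac{\left(-4\right) S}{3} = \frac{4 S}{3}$)
$F{\left(-61 - 11 \right)} - 14872 = \frac{4 \left(-61 - 11\right)}{3} - 14872 = \frac{4}{3} \left(-72\right) - 14872 = -96 - 14872 = -14968$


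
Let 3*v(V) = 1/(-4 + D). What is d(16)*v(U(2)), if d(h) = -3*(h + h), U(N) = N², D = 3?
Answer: 32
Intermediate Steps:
d(h) = -6*h
v(V) = -⅓ (v(V) = 1/(3*(-4 + 3)) = (⅓)/(-1) = (⅓)*(-1) = -⅓)
d(16)*v(U(2)) = -6*16*(-⅓) = -96*(-⅓) = 32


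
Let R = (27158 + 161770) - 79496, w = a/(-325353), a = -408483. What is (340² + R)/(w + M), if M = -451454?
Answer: -24404945432/48960501593 ≈ -0.49846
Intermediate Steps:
w = 136161/108451 (w = -408483/(-325353) = -408483*(-1/325353) = 136161/108451 ≈ 1.2555)
R = 109432 (R = 188928 - 79496 = 109432)
(340² + R)/(w + M) = (340² + 109432)/(136161/108451 - 451454) = (115600 + 109432)/(-48960501593/108451) = 225032*(-108451/48960501593) = -24404945432/48960501593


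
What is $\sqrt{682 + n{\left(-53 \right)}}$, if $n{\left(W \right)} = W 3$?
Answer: $\sqrt{523} \approx 22.869$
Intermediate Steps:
$n{\left(W \right)} = 3 W$
$\sqrt{682 + n{\left(-53 \right)}} = \sqrt{682 + 3 \left(-53\right)} = \sqrt{682 - 159} = \sqrt{523}$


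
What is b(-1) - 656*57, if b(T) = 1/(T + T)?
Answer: -74785/2 ≈ -37393.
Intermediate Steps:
b(T) = 1/(2*T)
b(-1) - 656*57 = (½)/(-1) - 656*57 = (½)*(-1) - 37392 = -½ - 37392 = -74785/2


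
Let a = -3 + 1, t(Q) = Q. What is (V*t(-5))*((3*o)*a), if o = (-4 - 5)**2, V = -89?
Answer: -216270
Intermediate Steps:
o = 81 (o = (-9)**2 = 81)
a = -2
(V*t(-5))*((3*o)*a) = (-89*(-5))*((3*81)*(-2)) = 445*(243*(-2)) = 445*(-486) = -216270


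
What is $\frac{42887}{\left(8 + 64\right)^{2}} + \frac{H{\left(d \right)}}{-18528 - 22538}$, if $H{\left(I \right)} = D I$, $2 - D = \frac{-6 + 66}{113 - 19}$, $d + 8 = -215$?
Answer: $\frac{41425135261}{5002824384} \approx 8.2803$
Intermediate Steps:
$d = -223$ ($d = -8 - 215 = -223$)
$D = \frac{64}{47}$ ($D = 2 - \frac{-6 + 66}{113 - 19} = 2 - \frac{60}{94} = 2 - 60 \cdot \frac{1}{94} = 2 - \frac{30}{47} = \frac{64}{47} \approx 1.3617$)
$H{\left(I \right)} = \frac{64 I}{47}$
$\frac{42887}{\left(8 + 64\right)^{2}} + \frac{H{\left(d \right)}}{-18528 - 22538} = \frac{42887}{\left(8 + 64\right)^{2}} + \frac{\frac{64}{47} \left(-223\right)}{-18528 - 22538} = \frac{42887}{72^{2}} - \frac{14272}{47 \left(-18528 - 22538\right)} = \frac{42887}{5184} - \frac{14272}{47 \left(-41066\right)} = 42887 \cdot \frac{1}{5184} - - \frac{7136}{965051} = \frac{42887}{5184} + \frac{7136}{965051} = \frac{41425135261}{5002824384}$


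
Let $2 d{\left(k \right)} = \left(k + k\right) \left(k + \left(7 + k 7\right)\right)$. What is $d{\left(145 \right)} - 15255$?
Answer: $153960$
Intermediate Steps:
$d{\left(k \right)} = k \left(7 + 8 k\right)$ ($d{\left(k \right)} = \frac{\left(k + k\right) \left(k + \left(7 + k 7\right)\right)}{2} = \frac{2 k \left(k + \left(7 + 7 k\right)\right)}{2} = \frac{2 k \left(7 + 8 k\right)}{2} = k \left(7 + 8 k\right)$)
$d{\left(145 \right)} - 15255 = 145 \left(7 + 8 \cdot 145\right) - 15255 = 145 \left(7 + 1160\right) - 15255 = 145 \cdot 1167 - 15255 = 169215 - 15255 = 153960$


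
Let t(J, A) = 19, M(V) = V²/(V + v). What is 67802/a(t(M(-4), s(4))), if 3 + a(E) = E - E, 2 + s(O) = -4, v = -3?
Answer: -67802/3 ≈ -22601.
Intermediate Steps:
s(O) = -6 (s(O) = -2 - 4 = -6)
M(V) = V²/(-3 + V) (M(V) = V²/(V - 3) = V²/(-3 + V))
a(E) = -3 (a(E) = -3 + (E - E) = -3 + 0 = -3)
67802/a(t(M(-4), s(4))) = 67802/(-3) = 67802*(-⅓) = -67802/3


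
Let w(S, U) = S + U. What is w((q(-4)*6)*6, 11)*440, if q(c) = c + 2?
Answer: -26840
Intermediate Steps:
q(c) = 2 + c
w((q(-4)*6)*6, 11)*440 = (((2 - 4)*6)*6 + 11)*440 = (-2*6*6 + 11)*440 = (-12*6 + 11)*440 = (-72 + 11)*440 = -61*440 = -26840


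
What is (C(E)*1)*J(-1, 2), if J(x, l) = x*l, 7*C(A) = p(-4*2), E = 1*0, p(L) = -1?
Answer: 2/7 ≈ 0.28571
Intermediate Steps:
E = 0
C(A) = -1/7 (C(A) = (1/7)*(-1) = -1/7)
J(x, l) = l*x
(C(E)*1)*J(-1, 2) = (-1/7*1)*(2*(-1)) = -1/7*(-2) = 2/7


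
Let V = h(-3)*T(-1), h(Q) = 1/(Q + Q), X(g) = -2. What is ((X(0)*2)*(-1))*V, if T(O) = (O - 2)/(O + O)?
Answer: -1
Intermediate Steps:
T(O) = (-2 + O)/(2*O) (T(O) = (-2 + O)/((2*O)) = (-2 + O)*(1/(2*O)) = (-2 + O)/(2*O))
h(Q) = 1/(2*Q)
V = -1/4 (V = ((1/2)/(-3))*((1/2)*(-2 - 1)/(-1)) = ((1/2)*(-1/3))*((1/2)*(-1)*(-3)) = -1/6*3/2 = -1/4 ≈ -0.25000)
((X(0)*2)*(-1))*V = (-2*2*(-1))*(-1/4) = -4*(-1)*(-1/4) = 4*(-1/4) = -1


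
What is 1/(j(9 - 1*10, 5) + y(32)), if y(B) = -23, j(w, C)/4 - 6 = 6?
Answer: 1/25 ≈ 0.040000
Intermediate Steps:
j(w, C) = 48 (j(w, C) = 24 + 4*6 = 24 + 24 = 48)
1/(j(9 - 1*10, 5) + y(32)) = 1/(48 - 23) = 1/25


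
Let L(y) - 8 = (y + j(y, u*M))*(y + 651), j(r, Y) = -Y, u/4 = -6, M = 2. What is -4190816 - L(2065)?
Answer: -9929732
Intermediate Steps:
u = -24 (u = 4*(-6) = -24)
L(y) = 8 + (48 + y)*(651 + y) (L(y) = 8 + (y - (-24)*2)*(y + 651) = 8 + (y - 1*(-48))*(651 + y) = 8 + (y + 48)*(651 + y) = 8 + (48 + y)*(651 + y))
-4190816 - L(2065) = -4190816 - (31256 + 2065² + 699*2065) = -4190816 - (31256 + 4264225 + 1443435) = -4190816 - 1*5738916 = -4190816 - 5738916 = -9929732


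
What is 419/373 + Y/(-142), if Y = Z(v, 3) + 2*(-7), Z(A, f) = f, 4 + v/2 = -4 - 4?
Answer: 63601/52966 ≈ 1.2008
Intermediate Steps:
v = -24 (v = -8 + 2*(-4 - 4) = -8 + 2*(-8) = -8 - 16 = -24)
Y = -11 (Y = 3 + 2*(-7) = 3 - 14 = -11)
419/373 + Y/(-142) = 419/373 - 11/(-142) = 419*(1/373) - 11*(-1/142) = 419/373 + 11/142 = 63601/52966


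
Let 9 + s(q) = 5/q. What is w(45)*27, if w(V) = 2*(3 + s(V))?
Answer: -318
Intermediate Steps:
s(q) = -9 + 5/q
w(V) = -12 + 10/V (w(V) = 2*(3 + (-9 + 5/V)) = 2*(-6 + 5/V) = -12 + 10/V)
w(45)*27 = (-12 + 10/45)*27 = (-12 + 10*(1/45))*27 = (-12 + 2/9)*27 = -106/9*27 = -318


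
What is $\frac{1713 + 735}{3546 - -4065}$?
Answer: $\frac{816}{2537} \approx 0.32164$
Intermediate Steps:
$\frac{1713 + 735}{3546 - -4065} = \frac{2448}{3546 + 4065} = \frac{2448}{7611} = 2448 \cdot \frac{1}{7611} = \frac{816}{2537}$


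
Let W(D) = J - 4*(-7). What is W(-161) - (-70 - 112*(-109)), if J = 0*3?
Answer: -12110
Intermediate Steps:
J = 0
W(D) = 28 (W(D) = 0 - 4*(-7) = 0 + 28 = 28)
W(-161) - (-70 - 112*(-109)) = 28 - (-70 - 112*(-109)) = 28 - (-70 + 12208) = 28 - 1*12138 = 28 - 12138 = -12110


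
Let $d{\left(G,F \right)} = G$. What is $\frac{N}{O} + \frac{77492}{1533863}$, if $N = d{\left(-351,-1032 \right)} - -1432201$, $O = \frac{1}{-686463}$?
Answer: $- \frac{1507652420457245158}{1533863} \approx -9.8291 \cdot 10^{11}$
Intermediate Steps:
$O = - \frac{1}{686463} \approx -1.4567 \cdot 10^{-6}$
$N = 1431850$ ($N = -351 - -1432201 = -351 + 1432201 = 1431850$)
$\frac{N}{O} + \frac{77492}{1533863} = \frac{1431850}{- \frac{1}{686463}} + \frac{77492}{1533863} = 1431850 \left(-686463\right) + 77492 \cdot \frac{1}{1533863} = -982912046550 + \frac{77492}{1533863} = - \frac{1507652420457245158}{1533863}$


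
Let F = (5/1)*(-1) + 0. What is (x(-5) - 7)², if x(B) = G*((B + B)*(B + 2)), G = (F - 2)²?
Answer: 2140369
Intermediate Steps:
F = -5 (F = (5*1)*(-1) + 0 = 5*(-1) + 0 = -5 + 0 = -5)
G = 49 (G = (-5 - 2)² = (-7)² = 49)
x(B) = 98*B*(2 + B) (x(B) = 49*((B + B)*(B + 2)) = 49*((2*B)*(2 + B)) = 49*(2*B*(2 + B)) = 98*B*(2 + B))
(x(-5) - 7)² = (98*(-5)*(2 - 5) - 7)² = (98*(-5)*(-3) - 7)² = (1470 - 7)² = 1463² = 2140369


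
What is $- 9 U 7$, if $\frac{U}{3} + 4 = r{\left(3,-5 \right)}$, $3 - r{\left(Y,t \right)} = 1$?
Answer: $378$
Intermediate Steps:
$r{\left(Y,t \right)} = 2$ ($r{\left(Y,t \right)} = 3 - 1 = 2$)
$U = -6$ ($U = -12 + 3 \cdot 2 = -12 + 6 = -6$)
$- 9 U 7 = \left(-9\right) \left(-6\right) 7 = 54 \cdot 7 = 378$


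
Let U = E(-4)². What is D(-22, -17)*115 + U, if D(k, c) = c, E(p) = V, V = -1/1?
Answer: -1954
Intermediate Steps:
V = -1 (V = -1*1 = -1)
E(p) = -1
U = 1 (U = (-1)² = 1)
D(-22, -17)*115 + U = -17*115 + 1 = -1955 + 1 = -1954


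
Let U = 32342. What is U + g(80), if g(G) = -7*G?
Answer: 31782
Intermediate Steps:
U + g(80) = 32342 - 7*80 = 32342 - 560 = 31782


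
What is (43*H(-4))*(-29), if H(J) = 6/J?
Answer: 3741/2 ≈ 1870.5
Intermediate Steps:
(43*H(-4))*(-29) = (43*(6/(-4)))*(-29) = (43*(6*(-¼)))*(-29) = (43*(-3/2))*(-29) = -129/2*(-29) = 3741/2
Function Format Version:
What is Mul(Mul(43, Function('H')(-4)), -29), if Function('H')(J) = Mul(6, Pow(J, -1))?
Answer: Rational(3741, 2) ≈ 1870.5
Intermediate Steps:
Mul(Mul(43, Function('H')(-4)), -29) = Mul(Mul(43, Mul(6, Pow(-4, -1))), -29) = Mul(Mul(43, Mul(6, Rational(-1, 4))), -29) = Mul(Mul(43, Rational(-3, 2)), -29) = Mul(Rational(-129, 2), -29) = Rational(3741, 2)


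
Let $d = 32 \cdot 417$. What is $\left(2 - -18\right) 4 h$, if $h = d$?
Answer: $1067520$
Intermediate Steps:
$d = 13344$
$h = 13344$
$\left(2 - -18\right) 4 h = \left(2 - -18\right) 4 \cdot 13344 = \left(2 + \left(20 - 2\right)\right) 4 \cdot 13344 = \left(2 + 18\right) 4 \cdot 13344 = 20 \cdot 4 \cdot 13344 = 80 \cdot 13344 = 1067520$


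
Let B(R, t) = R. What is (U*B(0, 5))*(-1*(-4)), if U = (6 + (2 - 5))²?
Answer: 0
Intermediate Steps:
U = 9 (U = (6 - 3)² = 3² = 9)
(U*B(0, 5))*(-1*(-4)) = (9*0)*(-1*(-4)) = 0*4 = 0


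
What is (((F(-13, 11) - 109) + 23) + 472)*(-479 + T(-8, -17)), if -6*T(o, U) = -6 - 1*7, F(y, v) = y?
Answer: -1067153/6 ≈ -1.7786e+5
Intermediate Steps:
T(o, U) = 13/6 (T(o, U) = -(-6 - 1*7)/6 = -(-6 - 7)/6 = -1/6*(-13) = 13/6)
(((F(-13, 11) - 109) + 23) + 472)*(-479 + T(-8, -17)) = (((-13 - 109) + 23) + 472)*(-479 + 13/6) = ((-122 + 23) + 472)*(-2861/6) = (-99 + 472)*(-2861/6) = 373*(-2861/6) = -1067153/6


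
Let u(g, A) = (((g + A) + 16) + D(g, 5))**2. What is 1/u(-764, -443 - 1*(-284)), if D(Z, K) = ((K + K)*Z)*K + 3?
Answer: 1/1529122816 ≈ 6.5397e-10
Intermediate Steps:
D(Z, K) = 3 + 2*Z*K**2 (D(Z, K) = ((2*K)*Z)*K + 3 = (2*K*Z)*K + 3 = 2*Z*K**2 + 3 = 3 + 2*Z*K**2)
u(g, A) = (19 + A + 51*g)**2 (u(g, A) = (((g + A) + 16) + (3 + 2*g*5**2))**2 = (((A + g) + 16) + (3 + 2*g*25))**2 = ((16 + A + g) + (3 + 50*g))**2 = (19 + A + 51*g)**2)
1/u(-764, -443 - 1*(-284)) = 1/((19 + (-443 - 1*(-284)) + 51*(-764))**2) = 1/((19 + (-443 + 284) - 38964)**2) = 1/((19 - 159 - 38964)**2) = 1/((-39104)**2) = 1/1529122816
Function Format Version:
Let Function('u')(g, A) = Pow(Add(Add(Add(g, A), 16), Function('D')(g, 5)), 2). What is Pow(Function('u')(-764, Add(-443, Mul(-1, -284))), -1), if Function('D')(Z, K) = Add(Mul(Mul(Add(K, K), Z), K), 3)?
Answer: Rational(1, 1529122816) ≈ 6.5397e-10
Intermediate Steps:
Function('D')(Z, K) = Add(3, Mul(2, Z, Pow(K, 2))) (Function('D')(Z, K) = Add(Mul(Mul(Mul(2, K), Z), K), 3) = Add(Mul(Mul(2, K, Z), K), 3) = Add(Mul(2, Z, Pow(K, 2)), 3) = Add(3, Mul(2, Z, Pow(K, 2))))
Function('u')(g, A) = Pow(Add(19, A, Mul(51, g)), 2) (Function('u')(g, A) = Pow(Add(Add(Add(g, A), 16), Add(3, Mul(2, g, Pow(5, 2)))), 2) = Pow(Add(Add(Add(A, g), 16), Add(3, Mul(2, g, 25))), 2) = Pow(Add(Add(16, A, g), Add(3, Mul(50, g))), 2) = Pow(Add(19, A, Mul(51, g)), 2))
Pow(Function('u')(-764, Add(-443, Mul(-1, -284))), -1) = Pow(Pow(Add(19, Add(-443, Mul(-1, -284)), Mul(51, -764)), 2), -1) = Pow(Pow(Add(19, Add(-443, 284), -38964), 2), -1) = Pow(Pow(Add(19, -159, -38964), 2), -1) = Pow(Pow(-39104, 2), -1) = Pow(1529122816, -1) = Rational(1, 1529122816)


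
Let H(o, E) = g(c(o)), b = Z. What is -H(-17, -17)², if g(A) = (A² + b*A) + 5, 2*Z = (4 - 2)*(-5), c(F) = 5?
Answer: -25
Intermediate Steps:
Z = -5 (Z = ((4 - 2)*(-5))/2 = (2*(-5))/2 = (½)*(-10) = -5)
b = -5
g(A) = 5 + A² - 5*A (g(A) = (A² - 5*A) + 5 = 5 + A² - 5*A)
H(o, E) = 5 (H(o, E) = 5 + 5² - 5*5 = 5 + 25 - 25 = 5)
-H(-17, -17)² = -1*5² = -1*25 = -25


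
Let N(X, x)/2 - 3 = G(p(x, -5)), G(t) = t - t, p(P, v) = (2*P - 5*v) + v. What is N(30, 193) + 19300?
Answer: 19306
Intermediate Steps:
p(P, v) = -4*v + 2*P (p(P, v) = (-5*v + 2*P) + v = -4*v + 2*P)
G(t) = 0
N(X, x) = 6 (N(X, x) = 6 + 2*0 = 6 + 0 = 6)
N(30, 193) + 19300 = 6 + 19300 = 19306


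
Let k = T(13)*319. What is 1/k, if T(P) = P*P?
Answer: 1/53911 ≈ 1.8549e-5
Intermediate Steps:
T(P) = P**2
k = 53911 (k = 13**2*319 = 169*319 = 53911)
1/k = 1/53911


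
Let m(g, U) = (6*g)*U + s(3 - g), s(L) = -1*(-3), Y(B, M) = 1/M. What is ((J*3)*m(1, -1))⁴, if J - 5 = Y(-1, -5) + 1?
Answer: 4640470641/625 ≈ 7.4248e+6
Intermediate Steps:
J = 29/5 (J = 5 + (1/(-5) + 1) = 5 + (-⅕ + 1) = 5 + ⅘ = 29/5 ≈ 5.8000)
s(L) = 3
m(g, U) = 3 + 6*U*g (m(g, U) = (6*g)*U + 3 = 6*U*g + 3 = 3 + 6*U*g)
((J*3)*m(1, -1))⁴ = (((29/5)*3)*(3 + 6*(-1)*1))⁴ = (87*(3 - 6)/5)⁴ = ((87/5)*(-3))⁴ = (-261/5)⁴ = 4640470641/625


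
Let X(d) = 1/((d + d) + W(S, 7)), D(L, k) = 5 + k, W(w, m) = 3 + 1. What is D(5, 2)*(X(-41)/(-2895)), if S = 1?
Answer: 7/225810 ≈ 3.1000e-5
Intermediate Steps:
W(w, m) = 4
X(d) = 1/(4 + 2*d) (X(d) = 1/((d + d) + 4) = 1/(2*d + 4) = 1/(4 + 2*d))
D(5, 2)*(X(-41)/(-2895)) = (5 + 2)*((1/(2*(2 - 41)))/(-2895)) = 7*(((½)/(-39))*(-1/2895)) = 7*(((½)*(-1/39))*(-1/2895)) = 7*(-1/78*(-1/2895)) = 7*(1/225810) = 7/225810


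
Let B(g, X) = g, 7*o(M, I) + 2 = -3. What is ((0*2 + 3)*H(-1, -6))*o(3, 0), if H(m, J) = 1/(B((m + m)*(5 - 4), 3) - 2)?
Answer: 15/28 ≈ 0.53571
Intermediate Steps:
o(M, I) = -5/7 (o(M, I) = -2/7 + (⅐)*(-3) = -2/7 - 3/7 = -5/7)
H(m, J) = 1/(-2 + 2*m) (H(m, J) = 1/((m + m)*(5 - 4) - 2) = 1/((2*m)*1 - 2) = 1/(2*m - 2) = 1/(-2 + 2*m))
((0*2 + 3)*H(-1, -6))*o(3, 0) = ((0*2 + 3)*(1/(2*(-1 - 1))))*(-5/7) = ((0 + 3)*((½)/(-2)))*(-5/7) = (3*((½)*(-½)))*(-5/7) = (3*(-¼))*(-5/7) = -¾*(-5/7) = 15/28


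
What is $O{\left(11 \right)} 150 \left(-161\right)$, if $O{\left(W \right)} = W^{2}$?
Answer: $-2922150$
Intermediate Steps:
$O{\left(11 \right)} 150 \left(-161\right) = 11^{2} \cdot 150 \left(-161\right) = 121 \cdot 150 \left(-161\right) = 18150 \left(-161\right) = -2922150$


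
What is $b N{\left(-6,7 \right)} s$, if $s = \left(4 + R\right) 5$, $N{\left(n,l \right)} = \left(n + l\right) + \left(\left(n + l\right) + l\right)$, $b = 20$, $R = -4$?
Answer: $0$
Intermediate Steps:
$N{\left(n,l \right)} = 2 n + 3 l$ ($N{\left(n,l \right)} = \left(l + n\right) + \left(\left(l + n\right) + l\right) = \left(l + n\right) + \left(n + 2 l\right) = 2 n + 3 l$)
$s = 0$ ($s = \left(4 - 4\right) 5 = 0 \cdot 5 = 0$)
$b N{\left(-6,7 \right)} s = 20 \left(2 \left(-6\right) + 3 \cdot 7\right) 0 = 20 \left(-12 + 21\right) 0 = 20 \cdot 9 \cdot 0 = 180 \cdot 0 = 0$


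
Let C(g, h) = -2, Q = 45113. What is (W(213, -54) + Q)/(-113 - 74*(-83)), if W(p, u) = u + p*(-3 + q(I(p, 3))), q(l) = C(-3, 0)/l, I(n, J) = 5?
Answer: 221674/30145 ≈ 7.3536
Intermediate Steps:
q(l) = -2/l
W(p, u) = u - 17*p/5 (W(p, u) = u + p*(-3 - 2/5) = u + p*(-3 - 2*⅕) = u + p*(-3 - ⅖) = u + p*(-17/5) = u - 17*p/5)
(W(213, -54) + Q)/(-113 - 74*(-83)) = ((-54 - 17/5*213) + 45113)/(-113 - 74*(-83)) = ((-54 - 3621/5) + 45113)/(-113 + 6142) = (-3891/5 + 45113)/6029 = (221674/5)*(1/6029) = 221674/30145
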